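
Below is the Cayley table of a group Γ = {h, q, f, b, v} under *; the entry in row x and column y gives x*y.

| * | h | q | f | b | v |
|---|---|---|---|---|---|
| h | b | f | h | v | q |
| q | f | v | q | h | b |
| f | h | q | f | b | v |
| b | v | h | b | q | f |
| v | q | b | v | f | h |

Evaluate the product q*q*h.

q

q*q = v
v*h = q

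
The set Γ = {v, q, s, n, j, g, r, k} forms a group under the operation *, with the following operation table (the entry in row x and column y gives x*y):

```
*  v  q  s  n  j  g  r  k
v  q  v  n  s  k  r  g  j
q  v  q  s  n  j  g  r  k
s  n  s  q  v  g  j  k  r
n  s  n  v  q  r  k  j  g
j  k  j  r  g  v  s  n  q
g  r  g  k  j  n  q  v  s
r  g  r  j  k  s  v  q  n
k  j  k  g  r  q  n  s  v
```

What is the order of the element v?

The identity element is q (its row matches the header).
v^1 = v
v^2 = v*v = q
The first power of v equal to the identity is v^2, so ord(v) = 2.

2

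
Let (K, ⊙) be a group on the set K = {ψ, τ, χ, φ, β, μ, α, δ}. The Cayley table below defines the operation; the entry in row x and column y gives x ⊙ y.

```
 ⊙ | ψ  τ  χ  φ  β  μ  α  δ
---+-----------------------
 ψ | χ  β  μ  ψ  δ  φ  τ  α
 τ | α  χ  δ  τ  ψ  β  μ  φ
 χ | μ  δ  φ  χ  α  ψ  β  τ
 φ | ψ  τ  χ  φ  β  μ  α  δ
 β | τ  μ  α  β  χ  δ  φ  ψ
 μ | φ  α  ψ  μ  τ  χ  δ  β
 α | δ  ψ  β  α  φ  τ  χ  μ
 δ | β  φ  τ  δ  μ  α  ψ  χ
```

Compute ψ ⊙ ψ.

χ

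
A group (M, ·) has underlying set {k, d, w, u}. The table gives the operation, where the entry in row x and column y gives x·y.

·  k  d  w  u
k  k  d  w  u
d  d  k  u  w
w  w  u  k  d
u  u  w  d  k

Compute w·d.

u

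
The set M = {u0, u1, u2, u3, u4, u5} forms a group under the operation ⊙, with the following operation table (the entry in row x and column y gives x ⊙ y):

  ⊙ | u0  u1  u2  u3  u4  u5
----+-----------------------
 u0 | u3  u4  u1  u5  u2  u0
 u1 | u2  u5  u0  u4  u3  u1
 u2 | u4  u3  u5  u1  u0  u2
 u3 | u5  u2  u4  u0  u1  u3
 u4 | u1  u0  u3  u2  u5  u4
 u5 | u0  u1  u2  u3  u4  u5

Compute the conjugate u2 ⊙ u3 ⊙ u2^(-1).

The identity is u5. In row u2, the entry u5 sits in column u2, so u2^(-1) = u2.
u2 ⊙ u3 = u1
u1 ⊙ u2 = u0

u0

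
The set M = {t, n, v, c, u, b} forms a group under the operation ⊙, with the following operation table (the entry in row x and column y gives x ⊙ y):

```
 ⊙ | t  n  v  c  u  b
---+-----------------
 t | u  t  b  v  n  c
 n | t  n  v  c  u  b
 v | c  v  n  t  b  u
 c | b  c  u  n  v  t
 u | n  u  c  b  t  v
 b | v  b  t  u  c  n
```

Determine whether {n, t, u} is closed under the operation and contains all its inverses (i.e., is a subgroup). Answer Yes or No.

Yes

{n, t, u} contains the identity n.
Checking products: every product of two elements of {n, t, u} (read from the table) lies in {n, t, u}, so the set is closed.
In a finite group, a nonempty closed subset is a subgroup. So {n, t, u} ≤ M.
(Structurally, M here is isomorphic to the symmetric group S_3.)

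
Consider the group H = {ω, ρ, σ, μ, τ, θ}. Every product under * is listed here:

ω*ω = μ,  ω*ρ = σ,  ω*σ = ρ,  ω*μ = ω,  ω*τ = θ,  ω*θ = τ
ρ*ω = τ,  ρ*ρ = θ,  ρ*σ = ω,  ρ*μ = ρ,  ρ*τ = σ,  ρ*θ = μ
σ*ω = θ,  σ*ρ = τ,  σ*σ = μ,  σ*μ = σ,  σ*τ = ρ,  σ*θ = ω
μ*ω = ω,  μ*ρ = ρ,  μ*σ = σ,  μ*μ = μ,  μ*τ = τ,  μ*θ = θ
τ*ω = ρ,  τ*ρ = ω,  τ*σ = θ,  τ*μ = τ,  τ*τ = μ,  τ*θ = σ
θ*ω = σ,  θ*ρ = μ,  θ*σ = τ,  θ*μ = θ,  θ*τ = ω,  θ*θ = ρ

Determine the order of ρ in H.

The identity element is μ (its row matches the header).
ρ^1 = ρ
ρ^2 = ρ*ρ = θ
ρ^3 = θ*ρ = μ
The first power of ρ equal to the identity is ρ^3, so ord(ρ) = 3.
(Structurally, H here is isomorphic to the symmetric group S_3.)

3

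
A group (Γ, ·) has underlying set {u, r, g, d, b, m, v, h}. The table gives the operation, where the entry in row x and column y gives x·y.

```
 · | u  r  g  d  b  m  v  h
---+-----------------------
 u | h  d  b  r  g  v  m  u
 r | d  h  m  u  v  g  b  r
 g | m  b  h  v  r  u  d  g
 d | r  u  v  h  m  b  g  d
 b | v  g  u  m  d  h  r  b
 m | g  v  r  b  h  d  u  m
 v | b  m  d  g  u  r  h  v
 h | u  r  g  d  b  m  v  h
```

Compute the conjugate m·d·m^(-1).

The identity is h. In row m, the entry h sits in column b, so m^(-1) = b.
m·d = b
b·b = d

d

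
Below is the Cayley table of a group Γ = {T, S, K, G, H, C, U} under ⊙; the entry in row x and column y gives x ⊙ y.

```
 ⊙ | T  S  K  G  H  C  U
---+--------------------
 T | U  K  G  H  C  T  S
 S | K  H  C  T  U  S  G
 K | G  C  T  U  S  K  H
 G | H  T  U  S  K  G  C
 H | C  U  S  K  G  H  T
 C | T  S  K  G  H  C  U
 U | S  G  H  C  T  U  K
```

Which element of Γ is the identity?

C

The identity e satisfies e ⊙ x = x for all x, so its row in the table reproduces the column headers.
Row C reads: T, S, K, G, H, C, U — exactly the header order. So C is the identity.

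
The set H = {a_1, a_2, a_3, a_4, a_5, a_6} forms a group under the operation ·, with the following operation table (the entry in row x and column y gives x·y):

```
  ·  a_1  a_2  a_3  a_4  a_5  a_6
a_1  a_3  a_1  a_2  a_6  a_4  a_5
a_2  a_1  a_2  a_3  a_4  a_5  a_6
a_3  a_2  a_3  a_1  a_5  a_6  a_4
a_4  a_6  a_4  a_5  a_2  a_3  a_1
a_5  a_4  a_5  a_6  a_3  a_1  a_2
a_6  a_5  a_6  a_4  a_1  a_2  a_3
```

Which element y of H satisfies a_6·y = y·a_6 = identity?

First locate the identity: row a_2 matches the header, so a_2 is the identity.
Scan row a_6 for a_2: a_6·a_5 = a_2. Hence a_6^(-1) = a_5.

a_5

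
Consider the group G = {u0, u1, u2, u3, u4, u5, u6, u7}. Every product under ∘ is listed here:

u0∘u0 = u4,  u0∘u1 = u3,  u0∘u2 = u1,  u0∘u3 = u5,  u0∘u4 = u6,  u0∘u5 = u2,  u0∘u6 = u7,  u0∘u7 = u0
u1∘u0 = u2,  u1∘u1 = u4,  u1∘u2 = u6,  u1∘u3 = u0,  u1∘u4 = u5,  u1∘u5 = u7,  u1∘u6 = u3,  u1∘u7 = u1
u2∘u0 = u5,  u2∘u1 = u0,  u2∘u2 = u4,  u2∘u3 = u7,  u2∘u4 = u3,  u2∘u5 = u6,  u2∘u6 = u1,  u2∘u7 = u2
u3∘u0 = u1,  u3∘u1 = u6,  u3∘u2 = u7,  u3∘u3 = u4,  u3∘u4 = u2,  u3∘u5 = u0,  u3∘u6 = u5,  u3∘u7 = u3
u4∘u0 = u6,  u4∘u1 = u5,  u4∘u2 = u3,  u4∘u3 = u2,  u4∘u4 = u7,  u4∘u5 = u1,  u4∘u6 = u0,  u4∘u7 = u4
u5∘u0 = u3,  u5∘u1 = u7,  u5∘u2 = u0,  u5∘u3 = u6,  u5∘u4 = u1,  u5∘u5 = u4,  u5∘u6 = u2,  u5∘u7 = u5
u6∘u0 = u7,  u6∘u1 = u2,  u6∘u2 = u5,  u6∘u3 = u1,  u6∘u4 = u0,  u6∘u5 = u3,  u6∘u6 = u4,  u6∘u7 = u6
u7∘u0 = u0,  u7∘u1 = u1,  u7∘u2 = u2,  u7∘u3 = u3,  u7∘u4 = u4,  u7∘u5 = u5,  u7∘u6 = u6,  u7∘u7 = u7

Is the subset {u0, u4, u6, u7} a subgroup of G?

{u0, u4, u6, u7} contains the identity u7.
Checking products: every product of two elements of {u0, u4, u6, u7} (read from the table) lies in {u0, u4, u6, u7}, so the set is closed.
In a finite group, a nonempty closed subset is a subgroup. So {u0, u4, u6, u7} ≤ G.
(Structurally, G here is isomorphic to the quaternion group Q_8.)

Yes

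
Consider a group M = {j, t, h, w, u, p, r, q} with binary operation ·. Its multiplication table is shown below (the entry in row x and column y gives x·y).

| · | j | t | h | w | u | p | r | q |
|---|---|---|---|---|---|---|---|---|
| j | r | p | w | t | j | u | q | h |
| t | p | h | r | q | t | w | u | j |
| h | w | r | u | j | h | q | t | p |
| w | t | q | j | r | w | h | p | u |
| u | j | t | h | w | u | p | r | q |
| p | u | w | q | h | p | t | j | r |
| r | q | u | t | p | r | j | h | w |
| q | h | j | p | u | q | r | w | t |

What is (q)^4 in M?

h

q^1 = q
q^2 = q·q = t
q^3 = t·q = j
q^4 = j·q = h
(Structurally, M here is isomorphic to the cyclic group Z_8.)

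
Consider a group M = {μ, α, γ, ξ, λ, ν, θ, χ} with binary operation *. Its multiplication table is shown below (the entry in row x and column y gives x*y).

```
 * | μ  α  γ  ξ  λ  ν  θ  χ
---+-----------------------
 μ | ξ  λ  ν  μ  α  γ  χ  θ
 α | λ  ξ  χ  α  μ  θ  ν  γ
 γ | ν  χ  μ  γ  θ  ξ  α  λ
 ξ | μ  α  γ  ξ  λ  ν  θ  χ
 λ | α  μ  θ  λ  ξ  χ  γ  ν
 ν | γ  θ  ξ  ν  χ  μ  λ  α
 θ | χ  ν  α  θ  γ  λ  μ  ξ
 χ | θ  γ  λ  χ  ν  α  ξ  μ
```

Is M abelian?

Yes

Check whether the table is symmetric across its main diagonal.
Every entry (row x, col y) equals the entry (row y, col x), so M is abelian.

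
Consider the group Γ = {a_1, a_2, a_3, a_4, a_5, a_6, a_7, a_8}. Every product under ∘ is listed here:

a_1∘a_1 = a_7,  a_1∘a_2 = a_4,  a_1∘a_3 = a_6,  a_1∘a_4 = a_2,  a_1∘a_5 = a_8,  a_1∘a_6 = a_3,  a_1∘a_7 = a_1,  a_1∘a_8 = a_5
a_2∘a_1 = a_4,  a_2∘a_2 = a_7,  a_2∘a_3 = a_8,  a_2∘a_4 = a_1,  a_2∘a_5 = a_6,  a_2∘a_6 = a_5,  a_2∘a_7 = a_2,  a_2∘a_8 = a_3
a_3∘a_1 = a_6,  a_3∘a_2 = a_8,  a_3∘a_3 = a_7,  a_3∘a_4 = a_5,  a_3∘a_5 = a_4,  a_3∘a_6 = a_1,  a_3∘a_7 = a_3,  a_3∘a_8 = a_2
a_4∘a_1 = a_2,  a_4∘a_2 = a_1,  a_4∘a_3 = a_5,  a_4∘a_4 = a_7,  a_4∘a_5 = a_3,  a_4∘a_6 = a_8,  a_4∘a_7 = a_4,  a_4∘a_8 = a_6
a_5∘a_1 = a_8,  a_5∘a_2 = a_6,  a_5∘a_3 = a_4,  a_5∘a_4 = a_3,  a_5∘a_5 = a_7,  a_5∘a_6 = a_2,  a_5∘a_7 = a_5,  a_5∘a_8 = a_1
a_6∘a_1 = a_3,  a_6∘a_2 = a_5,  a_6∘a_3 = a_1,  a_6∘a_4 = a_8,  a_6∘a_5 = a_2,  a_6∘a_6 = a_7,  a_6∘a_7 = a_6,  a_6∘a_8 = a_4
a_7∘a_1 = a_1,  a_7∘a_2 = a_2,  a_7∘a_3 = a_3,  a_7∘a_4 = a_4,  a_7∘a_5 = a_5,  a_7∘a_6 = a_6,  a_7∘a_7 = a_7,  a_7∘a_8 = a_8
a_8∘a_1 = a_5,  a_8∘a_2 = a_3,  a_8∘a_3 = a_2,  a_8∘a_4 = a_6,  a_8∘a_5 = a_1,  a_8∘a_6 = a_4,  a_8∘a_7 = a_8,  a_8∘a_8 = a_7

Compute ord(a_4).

2

The identity element is a_7 (its row matches the header).
a_4^1 = a_4
a_4^2 = a_4 ∘ a_4 = a_7
The first power of a_4 equal to the identity is a_4^2, so ord(a_4) = 2.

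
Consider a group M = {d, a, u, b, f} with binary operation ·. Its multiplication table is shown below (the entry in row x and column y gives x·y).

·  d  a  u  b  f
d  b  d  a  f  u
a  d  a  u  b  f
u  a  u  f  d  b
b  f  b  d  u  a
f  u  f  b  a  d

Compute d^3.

d^1 = d
d^2 = d·d = b
d^3 = b·d = f
(Structurally, M here is isomorphic to the cyclic group Z_5.)

f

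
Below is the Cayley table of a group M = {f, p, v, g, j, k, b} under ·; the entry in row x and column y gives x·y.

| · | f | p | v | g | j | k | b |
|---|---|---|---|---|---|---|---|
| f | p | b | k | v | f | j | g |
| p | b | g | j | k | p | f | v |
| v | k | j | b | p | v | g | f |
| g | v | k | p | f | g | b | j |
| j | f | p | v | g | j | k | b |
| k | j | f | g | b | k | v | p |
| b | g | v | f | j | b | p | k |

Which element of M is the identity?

The identity e satisfies e·x = x for all x, so its row in the table reproduces the column headers.
Row j reads: f, p, v, g, j, k, b — exactly the header order. So j is the identity.

j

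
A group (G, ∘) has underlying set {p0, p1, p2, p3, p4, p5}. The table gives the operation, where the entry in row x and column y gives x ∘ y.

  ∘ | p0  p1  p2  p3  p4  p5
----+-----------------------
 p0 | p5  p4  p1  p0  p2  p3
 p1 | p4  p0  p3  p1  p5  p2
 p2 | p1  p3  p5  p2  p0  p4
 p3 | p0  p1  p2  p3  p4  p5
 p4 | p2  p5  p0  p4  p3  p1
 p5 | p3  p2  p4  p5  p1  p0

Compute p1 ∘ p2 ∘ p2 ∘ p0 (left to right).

p1

p1 ∘ p2 = p3
p3 ∘ p2 = p2
p2 ∘ p0 = p1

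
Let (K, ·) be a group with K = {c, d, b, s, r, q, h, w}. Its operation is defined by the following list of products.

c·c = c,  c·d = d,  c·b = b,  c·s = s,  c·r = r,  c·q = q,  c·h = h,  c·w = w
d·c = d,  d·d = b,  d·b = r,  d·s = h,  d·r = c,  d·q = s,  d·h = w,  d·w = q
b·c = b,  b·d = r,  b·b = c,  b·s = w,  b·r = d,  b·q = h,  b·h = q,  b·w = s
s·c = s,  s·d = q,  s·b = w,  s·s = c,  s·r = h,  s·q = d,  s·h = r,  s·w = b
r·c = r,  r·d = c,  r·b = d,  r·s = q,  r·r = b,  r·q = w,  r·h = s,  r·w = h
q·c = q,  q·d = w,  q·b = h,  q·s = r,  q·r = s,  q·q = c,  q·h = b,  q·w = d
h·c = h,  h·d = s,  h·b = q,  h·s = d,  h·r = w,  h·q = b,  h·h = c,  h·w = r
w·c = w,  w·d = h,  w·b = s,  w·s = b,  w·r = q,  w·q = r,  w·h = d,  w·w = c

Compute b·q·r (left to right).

w

b·q = h
h·r = w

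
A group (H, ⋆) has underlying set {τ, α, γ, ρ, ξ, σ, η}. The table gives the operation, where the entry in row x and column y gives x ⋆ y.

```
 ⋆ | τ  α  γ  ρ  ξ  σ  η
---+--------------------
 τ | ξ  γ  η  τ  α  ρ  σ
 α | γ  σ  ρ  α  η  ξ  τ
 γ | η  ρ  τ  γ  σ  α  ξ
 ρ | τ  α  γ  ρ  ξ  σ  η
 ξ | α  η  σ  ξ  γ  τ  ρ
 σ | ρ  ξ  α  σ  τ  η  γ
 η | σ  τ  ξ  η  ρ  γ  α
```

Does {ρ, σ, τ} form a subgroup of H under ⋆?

σ ⋆ σ = η, which is not in {ρ, σ, τ}.
The subset is not closed under ⋆, so it is not a subgroup.

No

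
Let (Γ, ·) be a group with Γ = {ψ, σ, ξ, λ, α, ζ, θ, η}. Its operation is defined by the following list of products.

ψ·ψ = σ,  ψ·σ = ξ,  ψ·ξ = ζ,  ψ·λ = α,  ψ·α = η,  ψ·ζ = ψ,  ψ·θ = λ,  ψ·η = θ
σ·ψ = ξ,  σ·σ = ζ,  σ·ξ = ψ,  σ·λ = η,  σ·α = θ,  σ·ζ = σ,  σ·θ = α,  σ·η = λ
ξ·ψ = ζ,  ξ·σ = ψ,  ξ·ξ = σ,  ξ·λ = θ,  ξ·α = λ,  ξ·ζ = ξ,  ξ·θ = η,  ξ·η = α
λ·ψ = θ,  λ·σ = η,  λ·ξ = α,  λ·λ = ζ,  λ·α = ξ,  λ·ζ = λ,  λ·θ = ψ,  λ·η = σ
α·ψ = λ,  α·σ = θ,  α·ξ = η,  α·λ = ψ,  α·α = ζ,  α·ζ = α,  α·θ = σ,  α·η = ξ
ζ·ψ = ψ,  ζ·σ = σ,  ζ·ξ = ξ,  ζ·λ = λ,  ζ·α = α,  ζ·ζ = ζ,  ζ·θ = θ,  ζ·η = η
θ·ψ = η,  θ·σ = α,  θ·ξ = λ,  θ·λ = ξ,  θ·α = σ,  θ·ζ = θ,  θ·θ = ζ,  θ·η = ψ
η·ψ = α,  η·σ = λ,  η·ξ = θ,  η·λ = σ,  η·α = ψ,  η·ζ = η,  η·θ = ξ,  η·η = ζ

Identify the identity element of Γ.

ζ

The identity e satisfies e·x = x for all x, so its row in the table reproduces the column headers.
Row ζ reads: ψ, σ, ξ, λ, α, ζ, θ, η — exactly the header order. So ζ is the identity.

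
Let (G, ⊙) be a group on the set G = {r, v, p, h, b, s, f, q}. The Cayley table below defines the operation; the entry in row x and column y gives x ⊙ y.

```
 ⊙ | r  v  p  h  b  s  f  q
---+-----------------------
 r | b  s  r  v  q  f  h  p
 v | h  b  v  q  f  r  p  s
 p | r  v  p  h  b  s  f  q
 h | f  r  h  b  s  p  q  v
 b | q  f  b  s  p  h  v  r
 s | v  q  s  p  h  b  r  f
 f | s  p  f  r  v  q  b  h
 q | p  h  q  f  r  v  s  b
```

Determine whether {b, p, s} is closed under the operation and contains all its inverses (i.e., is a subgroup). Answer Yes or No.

b ⊙ s = h, which is not in {b, p, s}.
The subset is not closed under ⊙, so it is not a subgroup.

No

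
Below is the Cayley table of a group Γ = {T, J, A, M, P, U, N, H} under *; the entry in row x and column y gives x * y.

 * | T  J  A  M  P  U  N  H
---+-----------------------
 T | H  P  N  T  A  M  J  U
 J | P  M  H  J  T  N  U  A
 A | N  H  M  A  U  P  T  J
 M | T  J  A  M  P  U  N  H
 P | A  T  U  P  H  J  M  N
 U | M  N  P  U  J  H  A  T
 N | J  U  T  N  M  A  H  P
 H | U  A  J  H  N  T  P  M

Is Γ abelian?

Check whether the table is symmetric across its main diagonal.
Every entry (row x, col y) equals the entry (row y, col x), so Γ is abelian.

Yes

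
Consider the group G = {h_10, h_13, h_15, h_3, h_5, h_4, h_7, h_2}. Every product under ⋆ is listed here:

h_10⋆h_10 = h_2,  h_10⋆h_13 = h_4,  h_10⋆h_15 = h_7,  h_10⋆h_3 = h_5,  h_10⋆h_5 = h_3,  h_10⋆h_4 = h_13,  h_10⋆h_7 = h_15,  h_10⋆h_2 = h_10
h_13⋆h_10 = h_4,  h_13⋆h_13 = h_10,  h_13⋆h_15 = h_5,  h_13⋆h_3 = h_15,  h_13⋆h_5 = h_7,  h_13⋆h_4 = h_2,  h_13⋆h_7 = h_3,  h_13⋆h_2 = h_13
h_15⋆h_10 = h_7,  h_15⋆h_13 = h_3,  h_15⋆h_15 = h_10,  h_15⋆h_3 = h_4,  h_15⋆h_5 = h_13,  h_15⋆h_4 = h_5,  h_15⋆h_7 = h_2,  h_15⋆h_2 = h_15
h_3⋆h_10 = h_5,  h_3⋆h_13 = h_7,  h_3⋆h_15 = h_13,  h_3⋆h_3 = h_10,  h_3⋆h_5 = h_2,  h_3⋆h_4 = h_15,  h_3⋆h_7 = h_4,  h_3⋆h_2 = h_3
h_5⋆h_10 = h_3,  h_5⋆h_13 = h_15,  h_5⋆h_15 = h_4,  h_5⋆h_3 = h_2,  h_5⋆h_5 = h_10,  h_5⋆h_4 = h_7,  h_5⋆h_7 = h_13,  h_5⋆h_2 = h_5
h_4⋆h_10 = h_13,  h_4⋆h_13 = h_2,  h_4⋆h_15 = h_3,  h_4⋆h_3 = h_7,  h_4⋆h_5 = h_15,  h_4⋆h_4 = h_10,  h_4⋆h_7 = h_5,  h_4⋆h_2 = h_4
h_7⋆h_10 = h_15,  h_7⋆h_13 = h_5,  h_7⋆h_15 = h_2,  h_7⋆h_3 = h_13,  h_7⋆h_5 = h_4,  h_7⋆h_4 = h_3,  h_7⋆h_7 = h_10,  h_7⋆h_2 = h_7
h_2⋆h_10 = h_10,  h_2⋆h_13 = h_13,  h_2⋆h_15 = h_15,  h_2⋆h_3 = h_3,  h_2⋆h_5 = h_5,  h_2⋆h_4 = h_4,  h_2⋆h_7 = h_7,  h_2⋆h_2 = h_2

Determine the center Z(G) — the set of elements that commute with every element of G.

An element z is central iff its row equals its column in the table.
For h_13: h_13 ⋆ h_15 = h_5 ≠ h_3 = h_15 ⋆ h_13, so h_13 ∉ Z.
Checking each element this way leaves Z(G) = {h_10, h_2}.

{h_10, h_2}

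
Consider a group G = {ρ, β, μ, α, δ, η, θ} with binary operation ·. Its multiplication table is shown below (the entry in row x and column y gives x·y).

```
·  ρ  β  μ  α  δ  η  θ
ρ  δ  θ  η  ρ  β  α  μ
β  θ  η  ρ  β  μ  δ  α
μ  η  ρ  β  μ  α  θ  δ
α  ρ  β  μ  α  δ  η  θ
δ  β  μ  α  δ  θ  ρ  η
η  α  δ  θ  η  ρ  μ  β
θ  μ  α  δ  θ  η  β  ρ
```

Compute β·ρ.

Read row β, column ρ: β·ρ = θ.

θ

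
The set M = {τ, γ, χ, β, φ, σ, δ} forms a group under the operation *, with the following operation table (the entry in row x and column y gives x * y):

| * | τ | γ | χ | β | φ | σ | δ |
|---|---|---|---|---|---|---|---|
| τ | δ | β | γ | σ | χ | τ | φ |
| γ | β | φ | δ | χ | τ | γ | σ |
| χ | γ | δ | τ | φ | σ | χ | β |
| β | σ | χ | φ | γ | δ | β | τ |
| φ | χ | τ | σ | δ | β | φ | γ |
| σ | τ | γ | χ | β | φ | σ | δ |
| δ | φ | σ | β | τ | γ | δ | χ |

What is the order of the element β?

7

The identity element is σ (its row matches the header).
β^1 = β
β^2 = β * β = γ
β^3 = γ * β = χ
β^4 = χ * β = φ
β^5 = φ * β = δ
β^6 = δ * β = τ
β^7 = τ * β = σ
The first power of β equal to the identity is β^7, so ord(β) = 7.
(Structurally, M here is isomorphic to the cyclic group Z_7.)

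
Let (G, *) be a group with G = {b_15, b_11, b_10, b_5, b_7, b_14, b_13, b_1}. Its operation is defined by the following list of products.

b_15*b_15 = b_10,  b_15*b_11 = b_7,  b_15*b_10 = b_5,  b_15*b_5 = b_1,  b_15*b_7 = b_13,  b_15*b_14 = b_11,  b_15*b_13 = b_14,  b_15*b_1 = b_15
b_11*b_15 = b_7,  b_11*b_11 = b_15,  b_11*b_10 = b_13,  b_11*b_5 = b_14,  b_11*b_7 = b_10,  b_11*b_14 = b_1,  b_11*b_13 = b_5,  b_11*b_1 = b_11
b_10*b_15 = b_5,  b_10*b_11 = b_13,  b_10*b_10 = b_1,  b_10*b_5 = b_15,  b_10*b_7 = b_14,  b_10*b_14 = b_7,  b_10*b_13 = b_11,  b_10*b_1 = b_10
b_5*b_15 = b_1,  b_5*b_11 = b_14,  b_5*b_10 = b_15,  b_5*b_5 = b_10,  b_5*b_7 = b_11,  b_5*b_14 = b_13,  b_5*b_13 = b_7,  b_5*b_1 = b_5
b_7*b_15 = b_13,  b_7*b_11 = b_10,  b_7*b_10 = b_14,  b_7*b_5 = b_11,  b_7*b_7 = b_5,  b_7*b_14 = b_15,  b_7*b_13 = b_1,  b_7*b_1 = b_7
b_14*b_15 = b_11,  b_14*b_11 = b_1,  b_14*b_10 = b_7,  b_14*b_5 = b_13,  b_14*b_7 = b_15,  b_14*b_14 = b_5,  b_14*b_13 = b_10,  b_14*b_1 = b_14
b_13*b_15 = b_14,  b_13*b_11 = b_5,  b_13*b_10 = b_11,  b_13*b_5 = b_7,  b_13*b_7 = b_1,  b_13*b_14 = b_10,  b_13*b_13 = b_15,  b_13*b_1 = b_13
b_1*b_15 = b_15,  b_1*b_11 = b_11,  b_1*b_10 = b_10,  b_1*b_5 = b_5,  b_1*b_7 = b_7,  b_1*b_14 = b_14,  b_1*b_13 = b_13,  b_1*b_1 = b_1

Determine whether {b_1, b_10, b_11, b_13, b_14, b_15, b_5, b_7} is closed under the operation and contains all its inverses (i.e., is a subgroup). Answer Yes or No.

{b_1, b_10, b_11, b_13, b_14, b_15, b_5, b_7} contains the identity b_1.
Checking products: every product of two elements of {b_1, b_10, b_11, b_13, b_14, b_15, b_5, b_7} (read from the table) lies in {b_1, b_10, b_11, b_13, b_14, b_15, b_5, b_7}, so the set is closed.
In a finite group, a nonempty closed subset is a subgroup. So {b_1, b_10, b_11, b_13, b_14, b_15, b_5, b_7} ≤ G.

Yes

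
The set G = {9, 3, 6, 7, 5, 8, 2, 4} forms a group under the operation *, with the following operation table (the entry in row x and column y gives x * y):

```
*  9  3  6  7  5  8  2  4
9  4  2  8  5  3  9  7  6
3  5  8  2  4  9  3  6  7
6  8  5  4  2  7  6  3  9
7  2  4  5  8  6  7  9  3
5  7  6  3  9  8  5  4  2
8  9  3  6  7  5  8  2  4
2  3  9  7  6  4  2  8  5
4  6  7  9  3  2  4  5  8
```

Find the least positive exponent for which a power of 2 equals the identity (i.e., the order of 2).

The identity element is 8 (its row matches the header).
2^1 = 2
2^2 = 2 * 2 = 8
The first power of 2 equal to the identity is 2^2, so ord(2) = 2.

2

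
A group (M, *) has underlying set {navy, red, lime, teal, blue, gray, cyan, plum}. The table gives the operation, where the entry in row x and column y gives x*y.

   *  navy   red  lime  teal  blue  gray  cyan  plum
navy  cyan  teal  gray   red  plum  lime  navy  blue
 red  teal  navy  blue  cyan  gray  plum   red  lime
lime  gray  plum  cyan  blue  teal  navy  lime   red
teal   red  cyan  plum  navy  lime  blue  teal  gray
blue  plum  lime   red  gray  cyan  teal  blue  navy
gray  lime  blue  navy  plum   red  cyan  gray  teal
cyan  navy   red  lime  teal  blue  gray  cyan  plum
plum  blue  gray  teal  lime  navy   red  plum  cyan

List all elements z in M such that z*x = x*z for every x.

{cyan, navy}

An element z is central iff its row equals its column in the table.
For blue: blue*red = lime ≠ gray = red*blue, so blue ∉ Z.
Checking each element this way leaves Z(M) = {cyan, navy}.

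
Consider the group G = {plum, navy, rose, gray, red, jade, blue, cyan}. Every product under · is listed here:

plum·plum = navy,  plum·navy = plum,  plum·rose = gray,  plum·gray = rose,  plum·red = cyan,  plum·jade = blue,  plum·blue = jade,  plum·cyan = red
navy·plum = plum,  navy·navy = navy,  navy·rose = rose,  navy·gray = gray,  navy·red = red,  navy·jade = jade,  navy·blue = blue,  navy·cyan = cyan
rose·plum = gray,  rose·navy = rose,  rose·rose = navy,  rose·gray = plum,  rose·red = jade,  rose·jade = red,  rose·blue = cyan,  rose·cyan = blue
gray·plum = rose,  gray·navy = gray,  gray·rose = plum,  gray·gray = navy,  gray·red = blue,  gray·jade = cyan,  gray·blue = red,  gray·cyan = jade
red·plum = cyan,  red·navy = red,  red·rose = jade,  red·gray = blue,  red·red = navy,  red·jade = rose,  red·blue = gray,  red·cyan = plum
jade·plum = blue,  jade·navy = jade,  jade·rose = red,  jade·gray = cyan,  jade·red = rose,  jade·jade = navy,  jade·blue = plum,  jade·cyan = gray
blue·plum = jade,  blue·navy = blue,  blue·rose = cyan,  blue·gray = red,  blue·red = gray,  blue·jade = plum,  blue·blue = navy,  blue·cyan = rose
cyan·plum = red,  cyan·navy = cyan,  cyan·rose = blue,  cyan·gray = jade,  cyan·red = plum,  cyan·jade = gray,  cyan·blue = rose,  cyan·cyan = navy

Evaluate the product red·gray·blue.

navy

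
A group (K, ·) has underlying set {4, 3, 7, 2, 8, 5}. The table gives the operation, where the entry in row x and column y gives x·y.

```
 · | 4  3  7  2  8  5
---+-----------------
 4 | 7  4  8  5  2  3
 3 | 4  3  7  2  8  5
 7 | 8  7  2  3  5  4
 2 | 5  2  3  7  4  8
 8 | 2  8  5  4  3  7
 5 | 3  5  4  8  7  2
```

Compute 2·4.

Read row 2, column 4: 2·4 = 5.
(Structurally, K here is isomorphic to the cyclic group Z_6.)

5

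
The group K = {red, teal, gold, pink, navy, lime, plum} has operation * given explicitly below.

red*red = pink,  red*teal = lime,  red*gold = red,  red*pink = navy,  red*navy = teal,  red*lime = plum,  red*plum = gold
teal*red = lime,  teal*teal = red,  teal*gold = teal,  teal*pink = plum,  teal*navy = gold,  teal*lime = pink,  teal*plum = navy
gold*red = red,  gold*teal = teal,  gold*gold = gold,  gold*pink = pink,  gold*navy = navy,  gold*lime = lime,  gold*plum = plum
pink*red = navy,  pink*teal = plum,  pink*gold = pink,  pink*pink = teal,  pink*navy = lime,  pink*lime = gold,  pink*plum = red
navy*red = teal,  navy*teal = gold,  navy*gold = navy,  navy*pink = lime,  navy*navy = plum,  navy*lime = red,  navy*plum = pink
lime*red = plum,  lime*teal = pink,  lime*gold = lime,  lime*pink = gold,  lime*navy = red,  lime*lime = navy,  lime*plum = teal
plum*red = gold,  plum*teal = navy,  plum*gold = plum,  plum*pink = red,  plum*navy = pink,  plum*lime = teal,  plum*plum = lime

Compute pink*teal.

plum

Read row pink, column teal: pink*teal = plum.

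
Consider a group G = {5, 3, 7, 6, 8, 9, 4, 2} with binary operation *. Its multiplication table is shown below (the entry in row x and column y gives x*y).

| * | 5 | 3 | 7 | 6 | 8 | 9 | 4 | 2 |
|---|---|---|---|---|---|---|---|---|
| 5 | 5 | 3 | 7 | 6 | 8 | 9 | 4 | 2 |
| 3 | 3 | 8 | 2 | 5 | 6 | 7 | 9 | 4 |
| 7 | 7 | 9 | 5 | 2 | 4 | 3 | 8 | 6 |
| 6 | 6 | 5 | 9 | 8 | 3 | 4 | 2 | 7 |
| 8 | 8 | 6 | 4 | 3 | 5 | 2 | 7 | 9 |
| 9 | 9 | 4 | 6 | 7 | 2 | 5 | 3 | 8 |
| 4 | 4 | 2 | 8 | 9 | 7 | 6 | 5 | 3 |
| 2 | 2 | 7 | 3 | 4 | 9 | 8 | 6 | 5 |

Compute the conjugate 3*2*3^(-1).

The identity is 5. In row 3, the entry 5 sits in column 6, so 3^(-1) = 6.
3*2 = 4
4*6 = 9

9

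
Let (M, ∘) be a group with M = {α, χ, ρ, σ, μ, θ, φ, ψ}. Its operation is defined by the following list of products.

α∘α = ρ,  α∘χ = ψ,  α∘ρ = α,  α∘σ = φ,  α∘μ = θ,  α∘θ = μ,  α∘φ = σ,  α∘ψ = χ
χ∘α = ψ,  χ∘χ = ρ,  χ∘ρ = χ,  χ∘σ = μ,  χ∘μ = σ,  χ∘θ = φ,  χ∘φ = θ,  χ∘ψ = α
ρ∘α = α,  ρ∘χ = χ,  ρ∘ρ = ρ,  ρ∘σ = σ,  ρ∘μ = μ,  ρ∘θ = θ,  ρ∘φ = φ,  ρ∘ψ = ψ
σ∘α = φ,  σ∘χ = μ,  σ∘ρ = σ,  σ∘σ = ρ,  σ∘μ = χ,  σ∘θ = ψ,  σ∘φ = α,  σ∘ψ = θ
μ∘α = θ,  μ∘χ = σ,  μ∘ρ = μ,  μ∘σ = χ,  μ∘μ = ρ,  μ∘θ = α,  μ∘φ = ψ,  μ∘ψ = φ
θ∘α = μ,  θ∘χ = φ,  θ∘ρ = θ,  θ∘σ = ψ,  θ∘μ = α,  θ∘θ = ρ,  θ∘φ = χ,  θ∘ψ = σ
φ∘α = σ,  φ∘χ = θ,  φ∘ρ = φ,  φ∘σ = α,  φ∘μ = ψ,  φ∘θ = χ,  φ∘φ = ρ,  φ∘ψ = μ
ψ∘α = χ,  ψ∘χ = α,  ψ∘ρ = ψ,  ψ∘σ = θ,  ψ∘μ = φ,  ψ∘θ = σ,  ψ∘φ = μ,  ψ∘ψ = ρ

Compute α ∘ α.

ρ

Read row α, column α: α ∘ α = ρ.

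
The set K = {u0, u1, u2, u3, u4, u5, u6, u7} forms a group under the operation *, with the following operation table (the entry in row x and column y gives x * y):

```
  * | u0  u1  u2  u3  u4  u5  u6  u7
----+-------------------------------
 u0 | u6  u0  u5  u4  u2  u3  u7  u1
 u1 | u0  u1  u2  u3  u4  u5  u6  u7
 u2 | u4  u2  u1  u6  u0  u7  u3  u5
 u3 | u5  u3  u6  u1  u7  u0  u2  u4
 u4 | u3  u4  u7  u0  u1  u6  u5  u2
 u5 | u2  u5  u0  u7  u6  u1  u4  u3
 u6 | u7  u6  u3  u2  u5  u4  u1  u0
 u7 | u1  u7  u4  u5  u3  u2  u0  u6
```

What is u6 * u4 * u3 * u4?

u3

u6 * u4 = u5
u5 * u3 = u7
u7 * u4 = u3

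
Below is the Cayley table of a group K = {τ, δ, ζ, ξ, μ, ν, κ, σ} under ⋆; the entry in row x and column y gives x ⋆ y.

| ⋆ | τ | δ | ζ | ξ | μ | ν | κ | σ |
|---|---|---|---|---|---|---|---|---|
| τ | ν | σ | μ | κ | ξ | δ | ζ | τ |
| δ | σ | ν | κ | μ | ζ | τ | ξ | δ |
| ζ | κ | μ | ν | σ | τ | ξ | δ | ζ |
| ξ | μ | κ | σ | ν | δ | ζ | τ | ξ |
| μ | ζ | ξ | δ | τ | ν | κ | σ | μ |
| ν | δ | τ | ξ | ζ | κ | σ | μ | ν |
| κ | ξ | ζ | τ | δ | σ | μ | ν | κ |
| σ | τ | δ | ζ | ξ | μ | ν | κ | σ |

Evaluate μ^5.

μ^1 = μ
μ^2 = μ ⋆ μ = ν
μ^3 = ν ⋆ μ = κ
μ^4 = κ ⋆ μ = σ
μ^5 = σ ⋆ μ = μ

μ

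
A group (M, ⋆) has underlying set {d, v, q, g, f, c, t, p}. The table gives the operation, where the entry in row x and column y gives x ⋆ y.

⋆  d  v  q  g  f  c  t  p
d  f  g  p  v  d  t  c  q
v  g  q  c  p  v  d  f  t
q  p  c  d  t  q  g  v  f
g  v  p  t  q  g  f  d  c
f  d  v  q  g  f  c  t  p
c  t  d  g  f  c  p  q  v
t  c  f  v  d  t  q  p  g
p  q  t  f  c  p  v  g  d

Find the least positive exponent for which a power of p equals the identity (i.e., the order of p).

4

The identity element is f (its row matches the header).
p^1 = p
p^2 = p ⋆ p = d
p^3 = d ⋆ p = q
p^4 = q ⋆ p = f
The first power of p equal to the identity is p^4, so ord(p) = 4.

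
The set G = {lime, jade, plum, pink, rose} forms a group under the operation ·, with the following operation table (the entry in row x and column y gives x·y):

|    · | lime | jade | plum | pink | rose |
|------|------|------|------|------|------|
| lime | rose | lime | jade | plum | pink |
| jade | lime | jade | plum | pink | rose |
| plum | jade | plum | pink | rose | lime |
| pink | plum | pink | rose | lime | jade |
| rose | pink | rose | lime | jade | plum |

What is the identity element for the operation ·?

The identity e satisfies e·x = x for all x, so its row in the table reproduces the column headers.
Row jade reads: lime, jade, plum, pink, rose — exactly the header order. So jade is the identity.

jade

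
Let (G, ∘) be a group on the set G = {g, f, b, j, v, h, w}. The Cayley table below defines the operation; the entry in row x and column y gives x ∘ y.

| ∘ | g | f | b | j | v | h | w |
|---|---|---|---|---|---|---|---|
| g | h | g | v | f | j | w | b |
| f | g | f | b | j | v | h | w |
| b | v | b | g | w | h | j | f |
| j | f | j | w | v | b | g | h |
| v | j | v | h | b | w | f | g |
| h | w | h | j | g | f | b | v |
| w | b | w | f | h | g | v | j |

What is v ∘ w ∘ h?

v ∘ w = g
g ∘ h = w

w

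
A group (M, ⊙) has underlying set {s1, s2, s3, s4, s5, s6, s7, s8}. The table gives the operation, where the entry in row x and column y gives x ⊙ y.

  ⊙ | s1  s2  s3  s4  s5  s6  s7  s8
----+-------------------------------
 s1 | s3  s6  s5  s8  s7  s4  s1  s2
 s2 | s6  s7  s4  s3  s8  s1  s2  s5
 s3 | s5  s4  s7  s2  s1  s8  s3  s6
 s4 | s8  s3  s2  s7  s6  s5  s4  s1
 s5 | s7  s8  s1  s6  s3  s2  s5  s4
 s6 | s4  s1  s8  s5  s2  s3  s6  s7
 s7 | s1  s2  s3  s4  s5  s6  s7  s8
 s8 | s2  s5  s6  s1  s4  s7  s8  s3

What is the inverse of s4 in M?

First locate the identity: row s7 matches the header, so s7 is the identity.
Scan row s4 for s7: s4 ⊙ s4 = s7. Hence s4^(-1) = s4.

s4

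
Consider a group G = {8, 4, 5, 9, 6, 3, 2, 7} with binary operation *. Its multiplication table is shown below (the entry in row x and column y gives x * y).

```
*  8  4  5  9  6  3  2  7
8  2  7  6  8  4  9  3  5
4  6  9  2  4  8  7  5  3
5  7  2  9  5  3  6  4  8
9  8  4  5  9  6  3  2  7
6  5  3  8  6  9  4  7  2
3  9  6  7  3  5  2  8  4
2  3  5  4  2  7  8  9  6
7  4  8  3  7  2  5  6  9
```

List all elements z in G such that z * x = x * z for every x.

An element z is central iff its row equals its column in the table.
For 5: 5 * 3 = 6 ≠ 7 = 3 * 5, so 5 ∉ Z.
Checking each element this way leaves Z(G) = {2, 9}.

{2, 9}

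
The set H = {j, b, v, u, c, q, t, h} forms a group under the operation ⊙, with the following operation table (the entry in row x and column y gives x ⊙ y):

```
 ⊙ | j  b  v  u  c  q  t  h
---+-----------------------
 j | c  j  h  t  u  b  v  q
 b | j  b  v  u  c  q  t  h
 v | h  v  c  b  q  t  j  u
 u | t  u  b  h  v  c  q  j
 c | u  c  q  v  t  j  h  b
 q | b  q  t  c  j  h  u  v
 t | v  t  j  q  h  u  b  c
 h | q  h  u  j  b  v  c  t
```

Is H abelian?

Check whether the table is symmetric across its main diagonal.
Every entry (row x, col y) equals the entry (row y, col x), so H is abelian.

Yes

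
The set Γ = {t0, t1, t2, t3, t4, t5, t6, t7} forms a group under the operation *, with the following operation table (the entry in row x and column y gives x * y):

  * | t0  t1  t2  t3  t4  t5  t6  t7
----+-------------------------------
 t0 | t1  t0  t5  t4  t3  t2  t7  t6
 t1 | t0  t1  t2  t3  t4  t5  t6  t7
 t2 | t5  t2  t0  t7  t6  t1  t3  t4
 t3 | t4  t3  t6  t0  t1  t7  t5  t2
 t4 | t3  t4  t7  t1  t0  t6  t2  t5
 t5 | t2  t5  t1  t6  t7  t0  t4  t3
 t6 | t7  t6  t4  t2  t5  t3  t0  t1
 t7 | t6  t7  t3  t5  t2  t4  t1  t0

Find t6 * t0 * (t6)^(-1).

t0

The identity is t1. In row t6, the entry t1 sits in column t7, so t6^(-1) = t7.
t6 * t0 = t7
t7 * t7 = t0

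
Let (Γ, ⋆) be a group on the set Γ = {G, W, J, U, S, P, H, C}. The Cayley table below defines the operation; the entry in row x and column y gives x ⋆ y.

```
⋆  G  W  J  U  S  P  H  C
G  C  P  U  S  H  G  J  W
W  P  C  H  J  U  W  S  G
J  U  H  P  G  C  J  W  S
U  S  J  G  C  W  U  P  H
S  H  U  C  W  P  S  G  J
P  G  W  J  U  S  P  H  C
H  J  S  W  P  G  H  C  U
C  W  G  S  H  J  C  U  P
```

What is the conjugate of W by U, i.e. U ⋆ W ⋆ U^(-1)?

The identity is P. In row U, the entry P sits in column H, so U^(-1) = H.
U ⋆ W = J
J ⋆ H = W

W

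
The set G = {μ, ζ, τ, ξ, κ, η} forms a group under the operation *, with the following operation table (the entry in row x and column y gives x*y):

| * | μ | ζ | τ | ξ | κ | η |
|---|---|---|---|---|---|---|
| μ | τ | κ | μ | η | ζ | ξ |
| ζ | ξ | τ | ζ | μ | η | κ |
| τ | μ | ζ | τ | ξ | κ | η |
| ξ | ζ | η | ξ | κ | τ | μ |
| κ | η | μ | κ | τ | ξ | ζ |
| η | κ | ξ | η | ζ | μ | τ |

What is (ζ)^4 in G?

τ

ζ^1 = ζ
ζ^2 = ζ*ζ = τ
ζ^3 = τ*ζ = ζ
ζ^4 = ζ*ζ = τ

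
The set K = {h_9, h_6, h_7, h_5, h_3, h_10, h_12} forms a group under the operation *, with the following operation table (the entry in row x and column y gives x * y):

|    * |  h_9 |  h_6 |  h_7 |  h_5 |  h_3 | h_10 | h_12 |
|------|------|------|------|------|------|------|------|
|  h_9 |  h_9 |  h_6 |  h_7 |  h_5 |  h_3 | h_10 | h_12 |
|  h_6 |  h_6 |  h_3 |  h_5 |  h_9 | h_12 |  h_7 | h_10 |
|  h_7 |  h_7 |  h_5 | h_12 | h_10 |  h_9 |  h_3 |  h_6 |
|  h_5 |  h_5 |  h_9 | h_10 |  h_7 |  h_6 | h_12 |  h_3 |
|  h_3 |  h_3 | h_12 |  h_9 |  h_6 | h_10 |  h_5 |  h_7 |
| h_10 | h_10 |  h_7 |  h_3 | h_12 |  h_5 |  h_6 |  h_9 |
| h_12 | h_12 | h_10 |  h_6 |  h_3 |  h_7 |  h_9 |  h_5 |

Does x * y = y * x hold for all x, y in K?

Check whether the table is symmetric across its main diagonal.
Every entry (row x, col y) equals the entry (row y, col x), so K is abelian.
(In fact K ≅ the cyclic group Z_7.)

Yes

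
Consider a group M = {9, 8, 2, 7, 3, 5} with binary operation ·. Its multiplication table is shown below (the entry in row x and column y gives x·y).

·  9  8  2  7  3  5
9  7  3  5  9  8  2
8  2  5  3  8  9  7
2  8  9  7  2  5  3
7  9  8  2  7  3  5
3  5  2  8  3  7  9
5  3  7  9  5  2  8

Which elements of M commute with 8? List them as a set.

{5, 7, 8}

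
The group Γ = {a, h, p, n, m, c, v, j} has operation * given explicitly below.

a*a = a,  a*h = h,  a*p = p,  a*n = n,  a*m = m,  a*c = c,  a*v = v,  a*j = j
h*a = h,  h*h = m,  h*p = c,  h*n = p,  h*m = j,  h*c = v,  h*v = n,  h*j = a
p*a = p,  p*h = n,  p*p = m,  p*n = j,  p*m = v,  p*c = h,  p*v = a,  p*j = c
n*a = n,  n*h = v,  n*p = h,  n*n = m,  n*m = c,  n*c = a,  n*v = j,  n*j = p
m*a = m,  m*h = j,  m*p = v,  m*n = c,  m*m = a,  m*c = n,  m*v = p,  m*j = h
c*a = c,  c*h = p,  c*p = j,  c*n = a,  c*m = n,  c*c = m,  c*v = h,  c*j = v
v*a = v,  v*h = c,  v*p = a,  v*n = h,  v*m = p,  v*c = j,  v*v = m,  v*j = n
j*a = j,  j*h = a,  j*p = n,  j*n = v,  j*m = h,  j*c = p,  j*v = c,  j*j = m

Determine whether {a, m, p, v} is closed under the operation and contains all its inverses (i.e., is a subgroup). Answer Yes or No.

{a, m, p, v} contains the identity a.
Checking products: every product of two elements of {a, m, p, v} (read from the table) lies in {a, m, p, v}, so the set is closed.
In a finite group, a nonempty closed subset is a subgroup. So {a, m, p, v} ≤ Γ.
(Structurally, Γ here is isomorphic to the quaternion group Q_8.)

Yes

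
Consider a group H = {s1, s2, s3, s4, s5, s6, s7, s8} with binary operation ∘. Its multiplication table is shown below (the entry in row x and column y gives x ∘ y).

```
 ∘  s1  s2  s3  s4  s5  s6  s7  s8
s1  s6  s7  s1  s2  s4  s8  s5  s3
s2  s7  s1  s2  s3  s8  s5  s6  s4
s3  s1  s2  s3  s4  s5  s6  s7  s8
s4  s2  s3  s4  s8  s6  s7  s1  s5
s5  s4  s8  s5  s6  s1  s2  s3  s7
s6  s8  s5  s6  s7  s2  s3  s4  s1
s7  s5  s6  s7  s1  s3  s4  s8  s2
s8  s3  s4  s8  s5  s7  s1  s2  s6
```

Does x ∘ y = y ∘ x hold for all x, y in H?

Yes

Check whether the table is symmetric across its main diagonal.
Every entry (row x, col y) equals the entry (row y, col x), so H is abelian.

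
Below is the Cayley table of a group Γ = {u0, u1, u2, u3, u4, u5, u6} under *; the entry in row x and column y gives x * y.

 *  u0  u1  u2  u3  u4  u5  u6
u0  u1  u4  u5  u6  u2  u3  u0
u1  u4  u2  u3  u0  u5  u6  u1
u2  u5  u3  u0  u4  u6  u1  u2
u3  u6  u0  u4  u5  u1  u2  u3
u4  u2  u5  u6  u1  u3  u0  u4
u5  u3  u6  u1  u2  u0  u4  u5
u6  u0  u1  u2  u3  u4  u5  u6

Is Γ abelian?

Yes

Check whether the table is symmetric across its main diagonal.
Every entry (row x, col y) equals the entry (row y, col x), so Γ is abelian.
(In fact Γ ≅ the cyclic group Z_7.)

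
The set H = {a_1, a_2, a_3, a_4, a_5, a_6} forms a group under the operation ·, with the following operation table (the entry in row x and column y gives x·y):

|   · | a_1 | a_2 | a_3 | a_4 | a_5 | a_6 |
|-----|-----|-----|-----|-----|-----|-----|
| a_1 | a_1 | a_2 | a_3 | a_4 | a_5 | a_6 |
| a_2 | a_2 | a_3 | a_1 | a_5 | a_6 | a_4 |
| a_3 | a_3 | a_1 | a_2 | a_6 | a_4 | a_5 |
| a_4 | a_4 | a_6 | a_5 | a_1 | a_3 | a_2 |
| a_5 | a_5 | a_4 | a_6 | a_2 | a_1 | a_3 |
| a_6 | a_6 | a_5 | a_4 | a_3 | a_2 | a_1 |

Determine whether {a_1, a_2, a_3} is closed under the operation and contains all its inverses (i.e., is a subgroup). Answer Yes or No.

Yes

{a_1, a_2, a_3} contains the identity a_1.
Checking products: every product of two elements of {a_1, a_2, a_3} (read from the table) lies in {a_1, a_2, a_3}, so the set is closed.
In a finite group, a nonempty closed subset is a subgroup. So {a_1, a_2, a_3} ≤ H.
(Structurally, H here is isomorphic to the symmetric group S_3.)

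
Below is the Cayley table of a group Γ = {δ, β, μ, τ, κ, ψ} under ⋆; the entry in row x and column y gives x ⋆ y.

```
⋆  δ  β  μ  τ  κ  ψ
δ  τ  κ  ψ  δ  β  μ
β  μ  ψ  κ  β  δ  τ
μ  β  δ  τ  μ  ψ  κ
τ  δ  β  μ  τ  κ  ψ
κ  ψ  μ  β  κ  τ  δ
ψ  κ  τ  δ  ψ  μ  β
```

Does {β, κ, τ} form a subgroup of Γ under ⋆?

β ⋆ β = ψ, which is not in {β, κ, τ}.
The subset is not closed under ⋆, so it is not a subgroup.

No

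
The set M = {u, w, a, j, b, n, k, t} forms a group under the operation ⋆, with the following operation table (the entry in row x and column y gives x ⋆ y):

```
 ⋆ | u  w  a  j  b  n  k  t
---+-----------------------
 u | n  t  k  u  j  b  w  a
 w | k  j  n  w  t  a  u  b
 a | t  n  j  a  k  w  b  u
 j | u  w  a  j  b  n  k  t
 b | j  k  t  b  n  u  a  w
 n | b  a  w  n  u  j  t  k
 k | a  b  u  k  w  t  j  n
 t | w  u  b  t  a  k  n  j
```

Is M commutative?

u ⋆ t = a but t ⋆ u = w.
Since u and t do not commute, M is not abelian.

No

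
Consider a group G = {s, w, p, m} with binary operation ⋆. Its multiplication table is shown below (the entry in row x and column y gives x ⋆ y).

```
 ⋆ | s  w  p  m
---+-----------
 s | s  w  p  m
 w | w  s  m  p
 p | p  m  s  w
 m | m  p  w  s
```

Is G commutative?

Yes

Check whether the table is symmetric across its main diagonal.
Every entry (row x, col y) equals the entry (row y, col x), so G is abelian.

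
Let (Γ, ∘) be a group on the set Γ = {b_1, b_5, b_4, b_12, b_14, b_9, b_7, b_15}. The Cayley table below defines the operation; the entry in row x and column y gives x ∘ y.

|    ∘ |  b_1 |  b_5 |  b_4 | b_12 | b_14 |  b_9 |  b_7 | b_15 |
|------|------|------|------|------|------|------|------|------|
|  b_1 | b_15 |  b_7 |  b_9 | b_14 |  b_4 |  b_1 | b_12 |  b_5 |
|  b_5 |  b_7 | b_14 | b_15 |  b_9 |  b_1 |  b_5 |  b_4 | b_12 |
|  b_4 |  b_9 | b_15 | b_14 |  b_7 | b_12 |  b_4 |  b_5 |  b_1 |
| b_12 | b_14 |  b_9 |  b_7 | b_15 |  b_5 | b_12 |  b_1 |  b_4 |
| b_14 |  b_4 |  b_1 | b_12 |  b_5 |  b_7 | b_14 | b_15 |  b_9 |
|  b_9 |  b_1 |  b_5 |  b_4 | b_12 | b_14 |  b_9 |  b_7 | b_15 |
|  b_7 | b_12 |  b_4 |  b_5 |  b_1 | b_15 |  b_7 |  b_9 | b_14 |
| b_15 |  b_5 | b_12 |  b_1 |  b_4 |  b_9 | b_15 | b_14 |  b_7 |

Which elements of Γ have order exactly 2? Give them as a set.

{b_7}

Identity is b_9. Compute the order of each non-identity element by repeated multiplication:
  b_1: b_1 → b_15 → b_5 → b_7 → b_12 → b_14 → b_4 → b_9  (order 8)
  b_5: b_5 → b_14 → b_1 → b_7 → b_4 → b_15 → b_12 → b_9  (order 8)
  b_4: b_4 → b_14 → b_12 → b_7 → b_5 → b_15 → b_1 → b_9  (order 8)
  b_12: b_12 → b_15 → b_4 → b_7 → b_1 → b_14 → b_5 → b_9  (order 8)
  b_14: b_14 → b_7 → b_15 → b_9  (order 4)
  b_7: b_7 → b_9  (order 2)
  b_15: b_15 → b_7 → b_14 → b_9  (order 4)
Elements of order 2: {b_7}.
(Structurally, Γ here is isomorphic to the cyclic group Z_8.)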